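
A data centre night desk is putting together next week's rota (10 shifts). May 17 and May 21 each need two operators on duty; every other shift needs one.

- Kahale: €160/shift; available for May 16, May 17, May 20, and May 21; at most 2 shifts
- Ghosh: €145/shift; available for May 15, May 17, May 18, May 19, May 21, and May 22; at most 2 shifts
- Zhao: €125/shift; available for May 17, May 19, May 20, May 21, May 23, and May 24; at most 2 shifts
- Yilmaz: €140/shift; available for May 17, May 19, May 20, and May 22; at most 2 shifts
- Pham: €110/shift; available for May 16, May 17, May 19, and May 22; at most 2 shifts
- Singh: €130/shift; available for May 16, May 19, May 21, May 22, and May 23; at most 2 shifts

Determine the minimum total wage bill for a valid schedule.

May 15 can only be covered by Ghosh, so that assignment is forced.
May 18 can only be covered by Ghosh, so that assignment is forced.
May 24 can only be covered by Zhao, so that assignment is forced.
Picking the cheapest available operator for each shift independently would cost €1485, but that ignores the shift limits.
An optimal schedule: May 15→Ghosh, May 16→Kahale, May 17→Yilmaz+Pham, May 18→Ghosh, May 19→Singh, May 20→Yilmaz, May 21→Kahale+Singh, May 22→Pham, May 23→Zhao, May 24→Zhao.
Total: 145 + 160 + 140 + 110 + 145 + 130 + 140 + 160 + 130 + 110 + 125 + 125 = €1620.

€1620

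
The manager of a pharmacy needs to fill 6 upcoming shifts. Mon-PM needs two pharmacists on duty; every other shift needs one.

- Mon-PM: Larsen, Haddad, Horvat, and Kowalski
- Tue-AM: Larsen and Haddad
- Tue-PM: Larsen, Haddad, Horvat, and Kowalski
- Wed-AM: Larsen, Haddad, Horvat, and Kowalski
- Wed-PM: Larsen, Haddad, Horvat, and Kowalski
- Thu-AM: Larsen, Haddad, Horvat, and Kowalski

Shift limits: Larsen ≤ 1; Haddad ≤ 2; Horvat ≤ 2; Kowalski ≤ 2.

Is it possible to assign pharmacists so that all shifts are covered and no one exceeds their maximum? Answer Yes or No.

Yes

One valid schedule: Mon-PM→Horvat+Kowalski, Tue-AM→Larsen, Tue-PM→Haddad, Wed-AM→Haddad, Wed-PM→Horvat, Thu-AM→Kowalski.
Loads: Larsen 1/1, Haddad 2/2, Horvat 2/2, Kowalski 2/2 — all within limits.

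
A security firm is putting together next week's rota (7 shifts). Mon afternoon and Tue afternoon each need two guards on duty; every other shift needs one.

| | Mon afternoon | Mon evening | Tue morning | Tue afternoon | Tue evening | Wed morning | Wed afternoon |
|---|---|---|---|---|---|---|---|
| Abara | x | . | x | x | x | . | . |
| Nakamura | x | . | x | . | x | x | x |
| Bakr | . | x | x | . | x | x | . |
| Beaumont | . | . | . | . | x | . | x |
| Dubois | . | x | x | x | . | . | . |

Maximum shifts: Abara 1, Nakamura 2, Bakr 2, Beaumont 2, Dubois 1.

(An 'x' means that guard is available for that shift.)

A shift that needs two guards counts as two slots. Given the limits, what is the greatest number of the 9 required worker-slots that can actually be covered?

Total capacity across all guards is 1+2+2+2+1 = 8, and 9 slots are needed, so at most 8 can be filled.
An assignment achieving 8: Mon afternoon→Abara+Nakamura, Mon evening→Bakr, Tue morning→Bakr, Tue afternoon→Dubois, Tue evening→Beaumont, Wed morning→Nakamura, Wed afternoon→Beaumont.
Loads: Abara 1/1, Nakamura 2/2, Bakr 2/2, Beaumont 2/2, Dubois 1/1.

8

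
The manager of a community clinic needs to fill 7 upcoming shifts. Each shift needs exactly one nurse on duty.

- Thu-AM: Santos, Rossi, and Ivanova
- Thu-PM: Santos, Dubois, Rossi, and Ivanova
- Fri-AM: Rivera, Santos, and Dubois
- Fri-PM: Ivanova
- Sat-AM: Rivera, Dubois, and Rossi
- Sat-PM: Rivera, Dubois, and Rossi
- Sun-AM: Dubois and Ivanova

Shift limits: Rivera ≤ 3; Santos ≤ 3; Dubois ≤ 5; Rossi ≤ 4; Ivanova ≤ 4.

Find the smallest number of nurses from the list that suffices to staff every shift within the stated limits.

2

7 slots to fill and no one can take more than 5, so at least ⌈7/5⌉ = 2 nurses are needed.
Rivera and Ivanova alone can cover everything: Thu-AM→Ivanova, Thu-PM→Ivanova, Fri-AM→Rivera, Fri-PM→Ivanova, Sat-AM→Rivera, Sat-PM→Rivera, Sun-AM→Ivanova.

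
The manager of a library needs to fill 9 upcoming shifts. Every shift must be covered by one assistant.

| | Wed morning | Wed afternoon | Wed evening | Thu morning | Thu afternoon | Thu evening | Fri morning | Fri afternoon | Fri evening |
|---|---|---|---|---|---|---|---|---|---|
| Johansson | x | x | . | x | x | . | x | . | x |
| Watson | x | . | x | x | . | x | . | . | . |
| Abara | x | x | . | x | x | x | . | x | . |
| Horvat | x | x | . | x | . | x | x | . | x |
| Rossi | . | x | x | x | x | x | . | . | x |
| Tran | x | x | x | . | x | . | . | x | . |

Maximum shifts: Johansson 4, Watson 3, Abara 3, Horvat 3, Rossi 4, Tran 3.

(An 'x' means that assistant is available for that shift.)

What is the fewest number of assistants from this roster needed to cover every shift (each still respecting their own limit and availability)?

3

9 slots to fill and no one can take more than 4, so at least ⌈9/4⌉ = 3 assistants are needed.
Johansson, Watson, and Abara alone can cover everything: Wed morning→Watson, Wed afternoon→Johansson, Wed evening→Watson, Thu morning→Abara, Thu afternoon→Johansson, Thu evening→Watson, Fri morning→Johansson, Fri afternoon→Abara, Fri evening→Johansson.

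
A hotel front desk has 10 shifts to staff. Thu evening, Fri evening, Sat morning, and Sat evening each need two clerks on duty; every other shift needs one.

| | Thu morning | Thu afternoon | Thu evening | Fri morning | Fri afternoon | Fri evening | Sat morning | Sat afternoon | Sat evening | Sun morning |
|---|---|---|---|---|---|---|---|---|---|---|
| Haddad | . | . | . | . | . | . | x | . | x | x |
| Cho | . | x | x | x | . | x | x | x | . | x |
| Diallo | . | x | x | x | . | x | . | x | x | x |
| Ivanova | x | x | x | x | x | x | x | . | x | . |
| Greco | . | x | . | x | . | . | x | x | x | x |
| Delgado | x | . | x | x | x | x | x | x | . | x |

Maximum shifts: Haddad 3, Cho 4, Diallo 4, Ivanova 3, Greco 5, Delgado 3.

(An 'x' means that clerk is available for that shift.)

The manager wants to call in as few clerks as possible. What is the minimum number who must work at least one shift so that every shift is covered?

14 slots to fill and no one can take more than 5, so at least ⌈14/5⌉ = 3 clerks are needed.
Any 3 clerks together have capacity at most 5+4+4 = 13 < 14 slots, so 3 can never suffice.
Haddad, Cho, Diallo, and Ivanova alone can cover everything: Thu morning→Ivanova, Thu afternoon→Cho, Thu evening→Cho+Diallo, Fri morning→Diallo, Fri afternoon→Ivanova, Fri evening→Cho+Diallo, Sat morning→Haddad+Ivanova, Sat afternoon→Cho, Sat evening→Haddad+Diallo, Sun morning→Haddad.

4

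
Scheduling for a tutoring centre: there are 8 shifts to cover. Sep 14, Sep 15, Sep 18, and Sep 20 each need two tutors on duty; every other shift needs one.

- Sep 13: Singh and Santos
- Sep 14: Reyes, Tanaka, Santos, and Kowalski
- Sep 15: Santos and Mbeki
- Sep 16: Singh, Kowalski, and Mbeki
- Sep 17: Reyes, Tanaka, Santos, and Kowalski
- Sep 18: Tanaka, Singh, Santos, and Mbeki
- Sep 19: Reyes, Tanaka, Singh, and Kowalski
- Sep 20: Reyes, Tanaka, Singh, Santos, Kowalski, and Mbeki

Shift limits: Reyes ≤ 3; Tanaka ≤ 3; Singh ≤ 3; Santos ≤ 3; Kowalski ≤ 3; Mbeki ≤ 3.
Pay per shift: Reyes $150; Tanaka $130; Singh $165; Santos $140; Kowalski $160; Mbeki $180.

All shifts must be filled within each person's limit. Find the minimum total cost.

Sep 15 can only be covered by Santos and Mbeki, so that assignment is forced.
Picking the cheapest available tutor for each shift independently would cost $1690, but that ignores the shift limits.
An optimal schedule: Sep 13→Santos, Sep 14→Tanaka+Reyes, Sep 15→Santos+Mbeki, Sep 16→Kowalski, Sep 17→Tanaka, Sep 18→Tanaka+Santos, Sep 19→Reyes, Sep 20→Reyes+Kowalski.
Total: 140 + 130 + 150 + 140 + 180 + 160 + 130 + 130 + 140 + 150 + 150 + 160 = $1760.

$1760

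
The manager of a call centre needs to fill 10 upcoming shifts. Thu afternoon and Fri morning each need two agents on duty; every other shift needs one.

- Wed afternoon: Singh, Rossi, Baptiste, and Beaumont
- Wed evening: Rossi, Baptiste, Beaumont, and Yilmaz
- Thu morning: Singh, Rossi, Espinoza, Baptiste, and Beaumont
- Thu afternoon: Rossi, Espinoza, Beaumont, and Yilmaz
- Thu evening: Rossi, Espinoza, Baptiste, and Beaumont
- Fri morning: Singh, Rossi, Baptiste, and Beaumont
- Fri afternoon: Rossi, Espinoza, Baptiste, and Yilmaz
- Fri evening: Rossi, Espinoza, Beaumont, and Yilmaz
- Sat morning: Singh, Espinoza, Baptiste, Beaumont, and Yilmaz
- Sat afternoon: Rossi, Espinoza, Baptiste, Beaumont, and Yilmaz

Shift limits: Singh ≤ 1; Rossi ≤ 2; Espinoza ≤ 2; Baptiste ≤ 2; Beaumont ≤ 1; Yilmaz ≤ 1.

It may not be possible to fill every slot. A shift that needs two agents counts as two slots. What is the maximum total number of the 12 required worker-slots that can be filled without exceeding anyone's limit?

Total capacity across all agents is 1+2+2+2+1+1 = 9, and 12 slots are needed, so at most 9 can be filled.
An assignment achieving 9: Wed afternoon→Singh, Wed evening→Rossi, Thu afternoon→Rossi+Espinoza, Thu evening→Espinoza, Fri morning→Baptiste+Beaumont, Fri afternoon→Baptiste, Fri evening→Yilmaz.
Loads: Singh 1/1, Rossi 2/2, Espinoza 2/2, Baptiste 2/2, Beaumont 1/1, Yilmaz 1/1.

9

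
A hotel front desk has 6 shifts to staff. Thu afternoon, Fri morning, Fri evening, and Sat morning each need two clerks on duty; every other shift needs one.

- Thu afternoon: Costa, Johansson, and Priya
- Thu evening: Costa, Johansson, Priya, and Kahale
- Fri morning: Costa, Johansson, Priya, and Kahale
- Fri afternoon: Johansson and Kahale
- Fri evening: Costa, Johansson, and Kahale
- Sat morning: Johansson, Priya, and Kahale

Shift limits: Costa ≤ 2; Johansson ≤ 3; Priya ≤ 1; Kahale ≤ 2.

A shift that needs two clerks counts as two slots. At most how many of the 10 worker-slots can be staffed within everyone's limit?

Total capacity across all clerks is 2+3+1+2 = 8, and 10 slots are needed, so at most 8 can be filled.
An assignment achieving 8: Thu afternoon→Costa+Johansson, Thu evening→Kahale, Fri afternoon→Johansson, Fri evening→Costa+Johansson, Sat morning→Priya+Kahale.
Loads: Costa 2/2, Johansson 3/3, Priya 1/1, Kahale 2/2.

8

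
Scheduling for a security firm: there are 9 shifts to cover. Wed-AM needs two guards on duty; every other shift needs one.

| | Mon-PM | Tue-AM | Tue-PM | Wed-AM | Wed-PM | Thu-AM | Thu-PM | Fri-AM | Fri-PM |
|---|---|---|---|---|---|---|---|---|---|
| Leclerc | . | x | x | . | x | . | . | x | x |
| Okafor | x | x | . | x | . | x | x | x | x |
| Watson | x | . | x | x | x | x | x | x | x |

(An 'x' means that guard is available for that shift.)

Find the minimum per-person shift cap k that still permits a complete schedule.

With 3 guards and 10 worker-slots to fill, someone must work at least ⌈10/3⌉ = 4 shifts, so k ≥ 4.
k = 4 works: Mon-PM→Okafor, Tue-AM→Leclerc, Tue-PM→Leclerc, Wed-AM→Okafor+Watson, Wed-PM→Leclerc, Thu-AM→Okafor, Thu-PM→Okafor, Fri-AM→Leclerc, Fri-PM→Watson.
Loads: Leclerc 4, Okafor 4, Watson 2 — all ≤ 4.

4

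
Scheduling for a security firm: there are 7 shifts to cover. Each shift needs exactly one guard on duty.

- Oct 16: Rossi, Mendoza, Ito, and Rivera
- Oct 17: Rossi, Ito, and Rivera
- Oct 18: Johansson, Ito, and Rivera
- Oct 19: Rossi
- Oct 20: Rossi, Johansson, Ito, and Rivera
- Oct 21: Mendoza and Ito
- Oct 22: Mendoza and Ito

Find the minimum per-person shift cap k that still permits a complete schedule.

2

With 5 guards and 7 worker-slots to fill, someone must work at least ⌈7/5⌉ = 2 shifts, so k ≥ 2.
k = 2 works: Oct 16→Ito, Oct 17→Rossi, Oct 18→Johansson, Oct 19→Rossi, Oct 20→Johansson, Oct 21→Mendoza, Oct 22→Mendoza.
Loads: Rossi 2, Mendoza 2, Johansson 2, Ito 1, Rivera 0 — all ≤ 2.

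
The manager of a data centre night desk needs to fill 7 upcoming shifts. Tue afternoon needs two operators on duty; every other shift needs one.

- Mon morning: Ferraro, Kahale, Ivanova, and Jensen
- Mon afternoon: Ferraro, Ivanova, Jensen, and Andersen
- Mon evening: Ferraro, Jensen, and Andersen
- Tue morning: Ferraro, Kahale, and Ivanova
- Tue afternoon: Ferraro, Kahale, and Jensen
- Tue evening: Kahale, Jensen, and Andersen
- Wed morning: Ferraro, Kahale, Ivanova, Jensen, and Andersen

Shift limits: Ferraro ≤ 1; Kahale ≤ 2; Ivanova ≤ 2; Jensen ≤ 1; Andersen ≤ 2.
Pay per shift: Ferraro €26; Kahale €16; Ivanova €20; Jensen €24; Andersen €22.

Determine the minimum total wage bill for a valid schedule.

€166

Picking the cheapest available operator for each shift independently would cost €146, but that ignores the shift limits.
An optimal schedule: Mon morning→Ivanova, Mon afternoon→Ivanova, Mon evening→Ferraro, Tue morning→Kahale, Tue afternoon→Kahale+Jensen, Tue evening→Andersen, Wed morning→Andersen.
Total: 20 + 20 + 26 + 16 + 16 + 24 + 22 + 22 = €166.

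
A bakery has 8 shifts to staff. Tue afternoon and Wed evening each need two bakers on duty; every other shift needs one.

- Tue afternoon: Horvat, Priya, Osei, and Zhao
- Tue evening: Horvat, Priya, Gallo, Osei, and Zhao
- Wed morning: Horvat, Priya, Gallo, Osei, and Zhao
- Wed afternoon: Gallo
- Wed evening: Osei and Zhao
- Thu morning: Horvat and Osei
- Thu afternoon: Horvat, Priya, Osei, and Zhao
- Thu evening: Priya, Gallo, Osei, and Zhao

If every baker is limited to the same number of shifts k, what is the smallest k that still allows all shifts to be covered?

2

With 5 bakers and 10 worker-slots to fill, someone must work at least ⌈10/5⌉ = 2 shifts, so k ≥ 2.
k = 2 works: Tue afternoon→Osei+Zhao, Tue evening→Priya, Wed morning→Gallo, Wed afternoon→Gallo, Wed evening→Osei+Zhao, Thu morning→Horvat, Thu afternoon→Horvat, Thu evening→Priya.
Loads: Horvat 2, Priya 2, Gallo 2, Osei 2, Zhao 2 — all ≤ 2.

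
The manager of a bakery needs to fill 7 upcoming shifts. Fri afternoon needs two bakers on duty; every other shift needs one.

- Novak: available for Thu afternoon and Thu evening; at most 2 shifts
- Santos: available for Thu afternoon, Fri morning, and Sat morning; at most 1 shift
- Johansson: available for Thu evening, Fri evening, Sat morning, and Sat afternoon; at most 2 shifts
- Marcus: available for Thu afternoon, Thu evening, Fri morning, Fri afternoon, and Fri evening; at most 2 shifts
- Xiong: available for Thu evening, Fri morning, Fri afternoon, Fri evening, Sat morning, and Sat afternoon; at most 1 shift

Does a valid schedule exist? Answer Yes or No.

Fri afternoon can only be covered by Marcus and Xiong, so that assignment is forced.
One valid schedule: Thu afternoon→Novak, Thu evening→Novak, Fri morning→Santos, Fri afternoon→Marcus+Xiong, Fri evening→Marcus, Sat morning→Johansson, Sat afternoon→Johansson.
Loads: Novak 2/2, Santos 1/1, Johansson 2/2, Marcus 2/2, Xiong 1/1 — all within limits.

Yes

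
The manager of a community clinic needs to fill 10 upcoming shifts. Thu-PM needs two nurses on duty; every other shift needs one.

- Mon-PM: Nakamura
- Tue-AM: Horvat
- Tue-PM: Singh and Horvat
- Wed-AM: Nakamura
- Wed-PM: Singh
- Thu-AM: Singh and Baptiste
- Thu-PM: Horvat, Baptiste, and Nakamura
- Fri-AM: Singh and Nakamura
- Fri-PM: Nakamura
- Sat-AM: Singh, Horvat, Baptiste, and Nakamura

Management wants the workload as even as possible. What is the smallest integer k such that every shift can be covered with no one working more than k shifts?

With 4 nurses and 11 worker-slots to fill, someone must work at least ⌈11/4⌉ = 3 shifts, so k ≥ 3.
k = 3 works: Mon-PM→Nakamura, Tue-AM→Horvat, Tue-PM→Singh, Wed-AM→Nakamura, Wed-PM→Singh, Thu-AM→Baptiste, Thu-PM→Horvat+Baptiste, Fri-AM→Singh, Fri-PM→Nakamura, Sat-AM→Horvat.
Loads: Singh 3, Horvat 3, Baptiste 2, Nakamura 3 — all ≤ 3.

3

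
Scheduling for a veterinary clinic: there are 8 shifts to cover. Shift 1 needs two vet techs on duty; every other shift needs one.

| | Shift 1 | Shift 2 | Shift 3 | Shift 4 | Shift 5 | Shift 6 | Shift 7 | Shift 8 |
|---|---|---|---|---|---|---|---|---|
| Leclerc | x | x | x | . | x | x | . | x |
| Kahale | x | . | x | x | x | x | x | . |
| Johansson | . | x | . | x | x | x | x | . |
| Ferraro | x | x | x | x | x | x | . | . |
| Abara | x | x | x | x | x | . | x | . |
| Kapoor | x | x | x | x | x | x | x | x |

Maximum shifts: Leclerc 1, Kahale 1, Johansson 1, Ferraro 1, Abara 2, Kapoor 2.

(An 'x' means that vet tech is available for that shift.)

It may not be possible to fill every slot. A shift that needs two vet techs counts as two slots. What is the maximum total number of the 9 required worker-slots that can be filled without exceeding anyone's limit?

8

Total capacity across all vet techs is 1+1+1+1+2+2 = 8, and 9 slots are needed, so at most 8 can be filled.
An assignment achieving 8: Shift 1→Ferraro+Abara, Shift 2→Johansson, Shift 3→Abara, Shift 4→Kapoor, Shift 6→Kapoor, Shift 7→Kahale, Shift 8→Leclerc.
Loads: Leclerc 1/1, Kahale 1/1, Johansson 1/1, Ferraro 1/1, Abara 2/2, Kapoor 2/2.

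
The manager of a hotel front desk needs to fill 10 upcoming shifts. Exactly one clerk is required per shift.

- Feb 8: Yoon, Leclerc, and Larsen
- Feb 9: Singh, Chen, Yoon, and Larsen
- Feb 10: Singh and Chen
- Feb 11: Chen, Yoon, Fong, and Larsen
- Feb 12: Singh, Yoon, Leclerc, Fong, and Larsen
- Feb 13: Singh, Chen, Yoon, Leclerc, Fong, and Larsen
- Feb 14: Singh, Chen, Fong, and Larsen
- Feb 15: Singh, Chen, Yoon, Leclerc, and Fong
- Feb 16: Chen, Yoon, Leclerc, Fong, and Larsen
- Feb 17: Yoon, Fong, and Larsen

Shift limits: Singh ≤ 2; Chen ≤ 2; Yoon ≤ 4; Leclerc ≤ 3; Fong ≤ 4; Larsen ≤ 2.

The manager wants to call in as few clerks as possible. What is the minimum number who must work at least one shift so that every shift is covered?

3

10 slots to fill and no one can take more than 4, so at least ⌈10/4⌉ = 3 clerks are needed.
Singh, Yoon, and Fong alone can cover everything: Feb 8→Yoon, Feb 9→Singh, Feb 10→Singh, Feb 11→Yoon, Feb 12→Fong, Feb 13→Fong, Feb 14→Fong, Feb 15→Fong, Feb 16→Yoon, Feb 17→Yoon.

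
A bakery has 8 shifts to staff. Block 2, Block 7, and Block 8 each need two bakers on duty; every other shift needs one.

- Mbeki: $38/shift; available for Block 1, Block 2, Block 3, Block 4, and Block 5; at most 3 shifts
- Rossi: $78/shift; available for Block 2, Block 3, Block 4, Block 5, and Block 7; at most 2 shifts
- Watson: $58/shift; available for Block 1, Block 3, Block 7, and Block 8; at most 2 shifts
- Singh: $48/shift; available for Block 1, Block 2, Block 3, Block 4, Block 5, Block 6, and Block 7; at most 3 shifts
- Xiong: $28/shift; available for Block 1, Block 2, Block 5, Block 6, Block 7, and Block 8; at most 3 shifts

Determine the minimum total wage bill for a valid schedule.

Block 8 can only be covered by Watson and Xiong, so that assignment is forced.
Picking the cheapest available baker for each shift independently would cost $388, but that ignores the shift limits.
An optimal schedule: Block 1→Xiong, Block 2→Mbeki+Singh, Block 3→Mbeki, Block 4→Mbeki, Block 5→Singh, Block 6→Xiong, Block 7→Singh+Watson, Block 8→Xiong+Watson.
Total: 28 + 38 + 48 + 38 + 38 + 48 + 28 + 48 + 58 + 28 + 58 = $458.

$458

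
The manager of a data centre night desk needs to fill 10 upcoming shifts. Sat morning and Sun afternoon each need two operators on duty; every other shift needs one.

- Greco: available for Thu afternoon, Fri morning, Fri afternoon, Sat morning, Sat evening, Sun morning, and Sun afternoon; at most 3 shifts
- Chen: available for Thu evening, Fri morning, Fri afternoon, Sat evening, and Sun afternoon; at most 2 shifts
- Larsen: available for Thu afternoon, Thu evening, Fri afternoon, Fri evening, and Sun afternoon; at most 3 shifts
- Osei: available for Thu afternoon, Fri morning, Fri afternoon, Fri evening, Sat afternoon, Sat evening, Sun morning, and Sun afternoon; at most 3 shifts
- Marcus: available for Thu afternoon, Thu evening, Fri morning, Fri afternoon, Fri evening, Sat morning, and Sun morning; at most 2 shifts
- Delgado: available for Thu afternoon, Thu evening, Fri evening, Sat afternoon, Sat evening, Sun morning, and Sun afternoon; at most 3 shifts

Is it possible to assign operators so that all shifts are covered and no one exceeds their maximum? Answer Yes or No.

Sat morning can only be covered by Greco and Marcus, so that assignment is forced.
One valid schedule: Thu afternoon→Larsen, Thu evening→Chen, Fri morning→Greco, Fri afternoon→Chen, Fri evening→Larsen, Sat morning→Greco+Marcus, Sat afternoon→Osei, Sat evening→Greco, Sun morning→Osei, Sun afternoon→Larsen+Osei.
Loads: Greco 3/3, Chen 2/2, Larsen 3/3, Osei 3/3, Marcus 1/2, Delgado 0/3 — all within limits.

Yes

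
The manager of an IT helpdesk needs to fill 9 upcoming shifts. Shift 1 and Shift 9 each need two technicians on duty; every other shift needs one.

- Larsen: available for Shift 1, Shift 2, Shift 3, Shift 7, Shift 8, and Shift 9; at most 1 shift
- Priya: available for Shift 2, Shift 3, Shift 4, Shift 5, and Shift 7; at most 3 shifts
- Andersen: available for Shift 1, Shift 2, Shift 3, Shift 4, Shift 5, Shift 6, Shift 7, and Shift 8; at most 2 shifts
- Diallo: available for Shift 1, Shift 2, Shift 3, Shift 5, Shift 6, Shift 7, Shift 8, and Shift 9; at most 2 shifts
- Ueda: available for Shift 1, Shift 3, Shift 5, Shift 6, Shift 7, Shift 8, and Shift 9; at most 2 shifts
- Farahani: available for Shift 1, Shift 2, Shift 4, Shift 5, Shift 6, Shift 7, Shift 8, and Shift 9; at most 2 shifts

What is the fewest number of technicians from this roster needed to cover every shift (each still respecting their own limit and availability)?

5

11 slots to fill and no one can take more than 3, so at least ⌈11/3⌉ = 4 technicians are needed.
Any 4 technicians together have capacity at most 3+2+2+2 = 9 < 11 slots, so 4 can never suffice.
Priya, Andersen, Diallo, Ueda, and Farahani alone can cover everything: Shift 1→Ueda+Farahani, Shift 2→Priya, Shift 3→Priya, Shift 4→Priya, Shift 5→Diallo, Shift 6→Andersen, Shift 7→Farahani, Shift 8→Andersen, Shift 9→Diallo+Ueda.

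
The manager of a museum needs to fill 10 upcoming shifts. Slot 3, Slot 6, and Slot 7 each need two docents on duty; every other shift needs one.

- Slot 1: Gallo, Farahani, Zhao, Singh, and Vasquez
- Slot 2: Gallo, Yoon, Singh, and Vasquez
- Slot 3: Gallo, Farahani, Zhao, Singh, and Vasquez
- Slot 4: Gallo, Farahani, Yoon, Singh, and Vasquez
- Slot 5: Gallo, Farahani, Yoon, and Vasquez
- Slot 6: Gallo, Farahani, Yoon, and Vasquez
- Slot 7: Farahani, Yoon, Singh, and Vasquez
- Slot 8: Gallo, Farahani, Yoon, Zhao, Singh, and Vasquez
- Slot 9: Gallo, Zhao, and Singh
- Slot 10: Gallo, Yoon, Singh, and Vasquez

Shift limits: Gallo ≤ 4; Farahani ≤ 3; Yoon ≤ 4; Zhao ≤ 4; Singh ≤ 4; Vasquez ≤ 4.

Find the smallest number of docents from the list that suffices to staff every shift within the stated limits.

4

13 slots to fill and no one can take more than 4, so at least ⌈13/4⌉ = 4 docents are needed.
Gallo, Farahani, Yoon, and Zhao alone can cover everything: Slot 1→Gallo, Slot 2→Gallo, Slot 3→Farahani+Zhao, Slot 4→Yoon, Slot 5→Yoon, Slot 6→Farahani+Yoon, Slot 7→Farahani+Yoon, Slot 8→Zhao, Slot 9→Gallo, Slot 10→Gallo.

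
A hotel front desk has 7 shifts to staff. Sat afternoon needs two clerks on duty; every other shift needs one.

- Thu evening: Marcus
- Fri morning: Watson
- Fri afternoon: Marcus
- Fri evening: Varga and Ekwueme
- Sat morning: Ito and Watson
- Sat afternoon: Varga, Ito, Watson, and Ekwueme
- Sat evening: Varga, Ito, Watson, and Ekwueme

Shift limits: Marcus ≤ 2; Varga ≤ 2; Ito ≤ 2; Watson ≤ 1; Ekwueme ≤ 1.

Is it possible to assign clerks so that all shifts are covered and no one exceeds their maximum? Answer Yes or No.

Thu evening can only be covered by Marcus, so that assignment is forced.
Fri morning can only be covered by Watson, so that assignment is forced.
Fri afternoon can only be covered by Marcus, so that assignment is forced.
One valid schedule: Thu evening→Marcus, Fri morning→Watson, Fri afternoon→Marcus, Fri evening→Varga, Sat morning→Ito, Sat afternoon→Ito+Ekwueme, Sat evening→Varga.
Loads: Marcus 2/2, Varga 2/2, Ito 2/2, Watson 1/1, Ekwueme 1/1 — all within limits.

Yes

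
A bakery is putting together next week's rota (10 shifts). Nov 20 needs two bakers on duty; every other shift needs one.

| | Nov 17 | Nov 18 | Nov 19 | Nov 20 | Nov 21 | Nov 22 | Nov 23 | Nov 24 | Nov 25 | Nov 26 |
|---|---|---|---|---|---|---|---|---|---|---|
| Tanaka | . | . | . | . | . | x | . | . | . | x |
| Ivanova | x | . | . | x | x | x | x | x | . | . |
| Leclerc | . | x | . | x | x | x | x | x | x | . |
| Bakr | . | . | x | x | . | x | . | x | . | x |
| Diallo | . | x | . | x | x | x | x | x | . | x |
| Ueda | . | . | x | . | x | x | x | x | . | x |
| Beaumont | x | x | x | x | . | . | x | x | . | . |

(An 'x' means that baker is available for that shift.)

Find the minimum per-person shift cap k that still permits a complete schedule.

2

With 7 bakers and 11 worker-slots to fill, someone must work at least ⌈11/7⌉ = 2 shifts, so k ≥ 2.
k = 2 works: Nov 17→Ivanova, Nov 18→Leclerc, Nov 19→Bakr, Nov 20→Diallo+Beaumont, Nov 21→Ivanova, Nov 22→Tanaka, Nov 23→Diallo, Nov 24→Bakr, Nov 25→Leclerc, Nov 26→Tanaka.
Loads: Tanaka 2, Ivanova 2, Leclerc 2, Bakr 2, Diallo 2, Ueda 0, Beaumont 1 — all ≤ 2.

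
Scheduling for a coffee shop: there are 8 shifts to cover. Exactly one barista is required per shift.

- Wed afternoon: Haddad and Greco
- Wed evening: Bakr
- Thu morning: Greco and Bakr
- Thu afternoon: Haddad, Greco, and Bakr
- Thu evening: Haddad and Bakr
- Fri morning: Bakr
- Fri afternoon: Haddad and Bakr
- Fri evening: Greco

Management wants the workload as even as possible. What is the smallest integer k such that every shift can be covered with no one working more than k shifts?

With 3 baristas and 8 worker-slots to fill, someone must work at least ⌈8/3⌉ = 3 shifts, so k ≥ 3.
k = 3 works: Wed afternoon→Haddad, Wed evening→Bakr, Thu morning→Greco, Thu afternoon→Greco, Thu evening→Haddad, Fri morning→Bakr, Fri afternoon→Haddad, Fri evening→Greco.
Loads: Haddad 3, Greco 3, Bakr 2 — all ≤ 3.

3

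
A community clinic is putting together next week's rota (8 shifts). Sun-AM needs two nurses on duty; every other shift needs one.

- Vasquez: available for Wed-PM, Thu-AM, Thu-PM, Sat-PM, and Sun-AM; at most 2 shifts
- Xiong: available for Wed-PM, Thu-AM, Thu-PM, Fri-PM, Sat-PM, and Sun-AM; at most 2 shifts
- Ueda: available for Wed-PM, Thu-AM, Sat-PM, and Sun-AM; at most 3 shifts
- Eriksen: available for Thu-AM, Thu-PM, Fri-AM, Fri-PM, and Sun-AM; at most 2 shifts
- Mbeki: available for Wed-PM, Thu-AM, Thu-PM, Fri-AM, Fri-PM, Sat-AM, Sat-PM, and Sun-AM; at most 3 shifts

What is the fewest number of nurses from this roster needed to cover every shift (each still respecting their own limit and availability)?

9 slots to fill and no one can take more than 3, so at least ⌈9/3⌉ = 3 nurses are needed.
Any 3 nurses together have capacity at most 3+3+2 = 8 < 9 slots, so 3 can never suffice.
Vasquez, Xiong, Ueda, and Mbeki alone can cover everything: Wed-PM→Vasquez, Thu-AM→Xiong, Thu-PM→Vasquez, Fri-AM→Mbeki, Fri-PM→Xiong, Sat-AM→Mbeki, Sat-PM→Ueda, Sun-AM→Ueda+Mbeki.

4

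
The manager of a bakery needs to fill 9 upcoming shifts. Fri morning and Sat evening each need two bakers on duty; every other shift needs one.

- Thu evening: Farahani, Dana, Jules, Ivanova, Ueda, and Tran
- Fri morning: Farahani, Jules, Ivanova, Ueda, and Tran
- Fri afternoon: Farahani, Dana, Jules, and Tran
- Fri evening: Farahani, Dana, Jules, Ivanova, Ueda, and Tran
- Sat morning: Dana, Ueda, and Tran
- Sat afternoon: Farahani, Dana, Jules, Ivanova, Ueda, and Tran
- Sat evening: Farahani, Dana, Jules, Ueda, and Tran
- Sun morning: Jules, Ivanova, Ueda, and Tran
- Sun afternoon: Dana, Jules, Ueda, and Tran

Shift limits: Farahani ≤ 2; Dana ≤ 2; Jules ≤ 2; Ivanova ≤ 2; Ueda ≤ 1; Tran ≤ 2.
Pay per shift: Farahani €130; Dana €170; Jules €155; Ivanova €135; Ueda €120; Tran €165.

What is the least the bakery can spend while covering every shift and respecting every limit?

€1630

Picking the cheapest available baker for each shift independently would cost €1350, but that ignores the shift limits.
An optimal schedule: Thu evening→Farahani, Fri morning→Ivanova+Tran, Fri afternoon→Farahani, Fri evening→Jules, Sat morning→Dana, Sat afternoon→Ivanova, Sat evening→Ueda+Tran, Sun morning→Jules, Sun afternoon→Dana.
Total: 130 + 135 + 165 + 130 + 155 + 170 + 135 + 120 + 165 + 155 + 170 = €1630.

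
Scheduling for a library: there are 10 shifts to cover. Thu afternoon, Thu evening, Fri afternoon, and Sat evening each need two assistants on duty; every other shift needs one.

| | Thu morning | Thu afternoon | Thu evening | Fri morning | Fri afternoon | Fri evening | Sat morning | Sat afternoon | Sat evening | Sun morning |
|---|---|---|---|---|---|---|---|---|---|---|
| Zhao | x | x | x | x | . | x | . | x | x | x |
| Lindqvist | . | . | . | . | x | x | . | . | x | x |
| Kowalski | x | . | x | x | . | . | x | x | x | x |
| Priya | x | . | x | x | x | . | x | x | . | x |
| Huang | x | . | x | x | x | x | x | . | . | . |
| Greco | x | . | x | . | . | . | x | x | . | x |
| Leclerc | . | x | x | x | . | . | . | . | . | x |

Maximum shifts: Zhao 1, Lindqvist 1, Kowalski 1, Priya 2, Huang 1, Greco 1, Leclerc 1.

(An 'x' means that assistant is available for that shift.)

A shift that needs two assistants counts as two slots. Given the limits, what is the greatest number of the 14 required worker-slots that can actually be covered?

8

Total capacity across all assistants is 1+1+1+2+1+1+1 = 8, and 14 slots are needed, so at most 8 can be filled.
An assignment achieving 8: Thu afternoon→Zhao+Leclerc, Fri afternoon→Lindqvist+Priya, Fri evening→Huang, Sat morning→Priya, Sat afternoon→Greco, Sat evening→Kowalski.
Loads: Zhao 1/1, Lindqvist 1/1, Kowalski 1/1, Priya 2/2, Huang 1/1, Greco 1/1, Leclerc 1/1.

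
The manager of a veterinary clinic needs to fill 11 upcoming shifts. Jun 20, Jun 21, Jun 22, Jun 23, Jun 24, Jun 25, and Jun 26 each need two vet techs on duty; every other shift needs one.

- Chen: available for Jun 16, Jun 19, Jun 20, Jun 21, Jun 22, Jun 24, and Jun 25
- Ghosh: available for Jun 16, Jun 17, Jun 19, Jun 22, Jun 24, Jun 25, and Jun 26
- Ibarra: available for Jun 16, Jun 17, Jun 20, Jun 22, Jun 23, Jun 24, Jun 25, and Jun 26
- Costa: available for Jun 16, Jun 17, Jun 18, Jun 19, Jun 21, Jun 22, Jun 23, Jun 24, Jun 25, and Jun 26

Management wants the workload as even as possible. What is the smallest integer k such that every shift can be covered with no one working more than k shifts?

With 4 vet techs and 18 worker-slots to fill, someone must work at least ⌈18/4⌉ = 5 shifts, so k ≥ 5.
k = 5 works: Jun 16→Chen, Jun 17→Ghosh, Jun 18→Costa, Jun 19→Chen, Jun 20→Chen+Ibarra, Jun 21→Chen+Costa, Jun 22→Chen+Ghosh, Jun 23→Ibarra+Costa, Jun 24→Ghosh+Ibarra, Jun 25→Ghosh+Ibarra, Jun 26→Ghosh+Ibarra.
Loads: Chen 5, Ghosh 5, Ibarra 5, Costa 3 — all ≤ 5.

5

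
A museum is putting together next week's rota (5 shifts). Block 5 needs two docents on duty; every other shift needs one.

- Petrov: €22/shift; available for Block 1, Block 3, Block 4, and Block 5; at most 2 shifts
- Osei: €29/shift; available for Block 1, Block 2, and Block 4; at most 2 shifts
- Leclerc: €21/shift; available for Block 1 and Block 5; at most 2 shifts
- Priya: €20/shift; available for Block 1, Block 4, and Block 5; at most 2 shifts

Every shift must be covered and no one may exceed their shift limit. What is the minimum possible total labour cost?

Block 2 can only be covered by Osei, so that assignment is forced.
Block 3 can only be covered by Petrov, so that assignment is forced.
Picking the cheapest available docent for each shift independently would cost €132, but that ignores the shift limits.
An optimal schedule: Block 1→Leclerc, Block 2→Osei, Block 3→Petrov, Block 4→Priya, Block 5→Priya+Leclerc.
Total: 21 + 29 + 22 + 20 + 20 + 21 = €133.

€133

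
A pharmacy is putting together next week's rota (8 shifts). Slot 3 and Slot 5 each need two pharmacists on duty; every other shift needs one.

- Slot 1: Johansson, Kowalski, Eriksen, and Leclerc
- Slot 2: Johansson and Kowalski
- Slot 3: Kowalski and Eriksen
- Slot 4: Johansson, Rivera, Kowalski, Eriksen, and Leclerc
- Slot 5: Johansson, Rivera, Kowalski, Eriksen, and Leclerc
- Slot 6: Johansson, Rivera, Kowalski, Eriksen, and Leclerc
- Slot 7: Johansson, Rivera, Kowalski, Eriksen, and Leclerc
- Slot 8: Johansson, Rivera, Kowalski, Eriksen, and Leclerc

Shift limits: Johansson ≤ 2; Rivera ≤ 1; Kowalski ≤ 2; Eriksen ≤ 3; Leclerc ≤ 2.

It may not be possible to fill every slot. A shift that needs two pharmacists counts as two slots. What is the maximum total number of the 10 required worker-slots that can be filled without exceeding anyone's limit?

10

Total capacity across all pharmacists is 2+1+2+3+2 = 10, and 10 slots are needed, so at most 10 can be filled.
An assignment achieving 10: Slot 1→Johansson, Slot 2→Johansson, Slot 3→Kowalski+Eriksen, Slot 4→Rivera, Slot 5→Kowalski+Eriksen, Slot 6→Eriksen, Slot 7→Leclerc, Slot 8→Leclerc.
Loads: Johansson 2/2, Rivera 1/1, Kowalski 2/2, Eriksen 3/3, Leclerc 2/2.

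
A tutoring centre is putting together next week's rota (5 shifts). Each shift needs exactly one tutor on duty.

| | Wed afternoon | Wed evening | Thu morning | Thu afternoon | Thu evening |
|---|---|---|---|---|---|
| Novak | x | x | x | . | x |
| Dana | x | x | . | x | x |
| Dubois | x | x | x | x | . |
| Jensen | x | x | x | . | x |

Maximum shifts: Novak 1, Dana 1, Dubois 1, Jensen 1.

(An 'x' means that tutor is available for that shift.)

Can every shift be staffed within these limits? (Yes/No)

Shifts {Wed afternoon, Wed evening, Thu morning, Thu afternoon, Thu evening} need 5 worker-slots in total, but the tutors available for any of those shifts (Novak, Dana, Dubois, and Jensen) can supply at most 4 among them. So no valid schedule exists.

No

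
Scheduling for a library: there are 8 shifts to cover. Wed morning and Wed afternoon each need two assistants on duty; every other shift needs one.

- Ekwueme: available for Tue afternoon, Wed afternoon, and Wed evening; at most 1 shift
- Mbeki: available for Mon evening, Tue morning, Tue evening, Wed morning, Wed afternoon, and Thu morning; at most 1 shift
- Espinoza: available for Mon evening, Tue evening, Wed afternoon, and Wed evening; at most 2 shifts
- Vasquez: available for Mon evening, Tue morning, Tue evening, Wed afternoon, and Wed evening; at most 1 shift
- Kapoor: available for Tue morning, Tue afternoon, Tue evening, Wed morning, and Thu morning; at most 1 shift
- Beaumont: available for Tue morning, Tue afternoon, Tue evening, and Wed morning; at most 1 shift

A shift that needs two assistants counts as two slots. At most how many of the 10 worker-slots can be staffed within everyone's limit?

Total capacity across all assistants is 1+1+2+1+1+1 = 7, and 10 slots are needed, so at most 7 can be filled.
An assignment achieving 7: Mon evening→Espinoza, Tue morning→Vasquez, Tue afternoon→Ekwueme, Wed morning→Kapoor+Beaumont, Wed evening→Espinoza, Thu morning→Mbeki.
Loads: Ekwueme 1/1, Mbeki 1/1, Espinoza 2/2, Vasquez 1/1, Kapoor 1/1, Beaumont 1/1.

7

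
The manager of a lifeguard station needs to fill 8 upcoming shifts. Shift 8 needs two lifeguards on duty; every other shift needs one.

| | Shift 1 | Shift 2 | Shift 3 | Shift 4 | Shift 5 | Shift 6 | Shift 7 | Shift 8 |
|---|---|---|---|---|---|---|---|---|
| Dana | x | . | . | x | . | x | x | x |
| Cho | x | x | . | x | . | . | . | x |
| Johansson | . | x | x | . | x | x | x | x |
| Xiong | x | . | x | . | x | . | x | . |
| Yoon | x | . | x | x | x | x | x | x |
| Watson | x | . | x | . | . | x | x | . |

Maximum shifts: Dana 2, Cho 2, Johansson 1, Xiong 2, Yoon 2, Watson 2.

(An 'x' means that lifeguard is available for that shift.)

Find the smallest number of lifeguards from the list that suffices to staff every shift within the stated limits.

9 slots to fill and no one can take more than 2, so at least ⌈9/2⌉ = 5 lifeguards are needed.
Dana, Cho, Johansson, Xiong, and Yoon alone can cover everything: Shift 1→Xiong, Shift 2→Cho, Shift 3→Johansson, Shift 4→Dana, Shift 5→Xiong, Shift 6→Dana, Shift 7→Yoon, Shift 8→Cho+Yoon.

5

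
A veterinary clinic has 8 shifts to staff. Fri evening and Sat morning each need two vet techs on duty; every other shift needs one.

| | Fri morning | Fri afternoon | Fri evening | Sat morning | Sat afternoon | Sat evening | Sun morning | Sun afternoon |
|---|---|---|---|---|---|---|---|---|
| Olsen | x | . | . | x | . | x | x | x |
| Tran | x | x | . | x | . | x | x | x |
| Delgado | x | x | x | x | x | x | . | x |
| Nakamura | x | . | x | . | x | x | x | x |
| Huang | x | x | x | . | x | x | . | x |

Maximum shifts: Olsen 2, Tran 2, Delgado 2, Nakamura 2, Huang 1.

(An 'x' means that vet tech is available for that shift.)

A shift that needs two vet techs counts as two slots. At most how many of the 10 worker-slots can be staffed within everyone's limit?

Total capacity across all vet techs is 2+2+2+2+1 = 9, and 10 slots are needed, so at most 9 can be filled.
An assignment achieving 9: Fri morning→Nakamura, Fri afternoon→Tran, Fri evening→Delgado+Nakamura, Sat morning→Olsen+Tran, Sat afternoon→Delgado, Sat evening→Huang, Sun morning→Olsen.
Loads: Olsen 2/2, Tran 2/2, Delgado 2/2, Nakamura 2/2, Huang 1/1.

9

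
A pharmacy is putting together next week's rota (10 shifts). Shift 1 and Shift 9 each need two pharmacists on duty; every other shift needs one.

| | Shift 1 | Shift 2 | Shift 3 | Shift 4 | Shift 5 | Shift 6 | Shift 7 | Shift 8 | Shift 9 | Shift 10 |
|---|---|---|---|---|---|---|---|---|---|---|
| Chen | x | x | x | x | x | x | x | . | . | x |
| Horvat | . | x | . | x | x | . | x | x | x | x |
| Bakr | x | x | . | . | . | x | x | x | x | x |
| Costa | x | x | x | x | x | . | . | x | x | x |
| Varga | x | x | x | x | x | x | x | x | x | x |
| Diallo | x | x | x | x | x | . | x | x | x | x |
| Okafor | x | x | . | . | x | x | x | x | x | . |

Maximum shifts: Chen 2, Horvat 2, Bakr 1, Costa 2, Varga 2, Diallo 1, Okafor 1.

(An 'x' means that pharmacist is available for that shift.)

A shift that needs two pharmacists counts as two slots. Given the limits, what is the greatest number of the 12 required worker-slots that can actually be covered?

11

Total capacity across all pharmacists is 2+2+1+2+2+1+1 = 11, and 12 slots are needed, so at most 11 can be filled.
An assignment achieving 11: Shift 1→Bakr+Costa, Shift 2→Okafor, Shift 3→Chen, Shift 4→Horvat, Shift 5→Horvat, Shift 6→Chen, Shift 7→Varga, Shift 8→Costa, Shift 9→Varga+Diallo.
Loads: Chen 2/2, Horvat 2/2, Bakr 1/1, Costa 2/2, Varga 2/2, Diallo 1/1, Okafor 1/1.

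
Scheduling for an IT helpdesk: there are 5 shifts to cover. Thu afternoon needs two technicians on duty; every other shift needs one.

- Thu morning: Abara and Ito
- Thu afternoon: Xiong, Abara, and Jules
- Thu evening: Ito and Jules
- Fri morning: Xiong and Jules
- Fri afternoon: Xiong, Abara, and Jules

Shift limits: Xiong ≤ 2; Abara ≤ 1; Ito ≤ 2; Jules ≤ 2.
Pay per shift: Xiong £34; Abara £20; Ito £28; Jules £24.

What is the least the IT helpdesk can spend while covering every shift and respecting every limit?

Picking the cheapest available technician for each shift independently would cost £132, but that ignores the shift limits.
An optimal schedule: Thu morning→Ito, Thu afternoon→Abara+Jules, Thu evening→Ito, Fri morning→Jules, Fri afternoon→Xiong.
Total: 28 + 20 + 24 + 28 + 24 + 34 = £158.

£158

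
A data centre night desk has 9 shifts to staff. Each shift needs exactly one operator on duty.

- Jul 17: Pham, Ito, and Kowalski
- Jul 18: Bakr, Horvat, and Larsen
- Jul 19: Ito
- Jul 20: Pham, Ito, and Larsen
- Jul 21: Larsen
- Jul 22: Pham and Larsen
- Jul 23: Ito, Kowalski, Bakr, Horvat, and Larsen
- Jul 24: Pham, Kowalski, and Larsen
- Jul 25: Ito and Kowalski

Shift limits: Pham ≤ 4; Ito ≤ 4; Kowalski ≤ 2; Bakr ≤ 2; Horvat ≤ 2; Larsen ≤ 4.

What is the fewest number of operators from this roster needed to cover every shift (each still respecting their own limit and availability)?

9 slots to fill and no one can take more than 4, so at least ⌈9/4⌉ = 3 operators are needed.
Pham, Ito, and Larsen alone can cover everything: Jul 17→Pham, Jul 18→Larsen, Jul 19→Ito, Jul 20→Pham, Jul 21→Larsen, Jul 22→Pham, Jul 23→Ito, Jul 24→Pham, Jul 25→Ito.

3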